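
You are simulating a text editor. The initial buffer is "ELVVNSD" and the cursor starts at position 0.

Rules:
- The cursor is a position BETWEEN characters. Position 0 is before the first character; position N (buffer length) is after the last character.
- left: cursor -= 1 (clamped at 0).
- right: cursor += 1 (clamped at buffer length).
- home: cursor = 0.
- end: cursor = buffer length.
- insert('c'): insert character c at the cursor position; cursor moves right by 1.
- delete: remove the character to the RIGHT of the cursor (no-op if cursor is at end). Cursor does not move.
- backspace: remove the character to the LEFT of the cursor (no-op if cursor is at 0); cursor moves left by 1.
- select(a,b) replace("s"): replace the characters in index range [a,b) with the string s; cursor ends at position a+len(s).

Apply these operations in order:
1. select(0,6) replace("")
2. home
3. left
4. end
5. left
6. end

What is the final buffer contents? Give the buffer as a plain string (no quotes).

After op 1 (select(0,6) replace("")): buf='D' cursor=0
After op 2 (home): buf='D' cursor=0
After op 3 (left): buf='D' cursor=0
After op 4 (end): buf='D' cursor=1
After op 5 (left): buf='D' cursor=0
After op 6 (end): buf='D' cursor=1

Answer: D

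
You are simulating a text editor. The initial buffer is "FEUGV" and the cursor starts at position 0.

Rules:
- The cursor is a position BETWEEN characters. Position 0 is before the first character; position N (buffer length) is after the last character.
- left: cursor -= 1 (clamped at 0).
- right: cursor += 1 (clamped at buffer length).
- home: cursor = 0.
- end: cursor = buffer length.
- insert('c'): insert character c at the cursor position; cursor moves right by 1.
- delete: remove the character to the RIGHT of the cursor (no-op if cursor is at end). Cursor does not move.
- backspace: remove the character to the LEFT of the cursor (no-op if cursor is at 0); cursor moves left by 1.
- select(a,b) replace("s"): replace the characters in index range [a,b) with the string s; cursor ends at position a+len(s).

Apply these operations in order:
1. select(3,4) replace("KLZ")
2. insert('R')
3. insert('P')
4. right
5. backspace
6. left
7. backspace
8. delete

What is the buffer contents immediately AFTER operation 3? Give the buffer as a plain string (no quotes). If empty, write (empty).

After op 1 (select(3,4) replace("KLZ")): buf='FEUKLZV' cursor=6
After op 2 (insert('R')): buf='FEUKLZRV' cursor=7
After op 3 (insert('P')): buf='FEUKLZRPV' cursor=8

Answer: FEUKLZRPV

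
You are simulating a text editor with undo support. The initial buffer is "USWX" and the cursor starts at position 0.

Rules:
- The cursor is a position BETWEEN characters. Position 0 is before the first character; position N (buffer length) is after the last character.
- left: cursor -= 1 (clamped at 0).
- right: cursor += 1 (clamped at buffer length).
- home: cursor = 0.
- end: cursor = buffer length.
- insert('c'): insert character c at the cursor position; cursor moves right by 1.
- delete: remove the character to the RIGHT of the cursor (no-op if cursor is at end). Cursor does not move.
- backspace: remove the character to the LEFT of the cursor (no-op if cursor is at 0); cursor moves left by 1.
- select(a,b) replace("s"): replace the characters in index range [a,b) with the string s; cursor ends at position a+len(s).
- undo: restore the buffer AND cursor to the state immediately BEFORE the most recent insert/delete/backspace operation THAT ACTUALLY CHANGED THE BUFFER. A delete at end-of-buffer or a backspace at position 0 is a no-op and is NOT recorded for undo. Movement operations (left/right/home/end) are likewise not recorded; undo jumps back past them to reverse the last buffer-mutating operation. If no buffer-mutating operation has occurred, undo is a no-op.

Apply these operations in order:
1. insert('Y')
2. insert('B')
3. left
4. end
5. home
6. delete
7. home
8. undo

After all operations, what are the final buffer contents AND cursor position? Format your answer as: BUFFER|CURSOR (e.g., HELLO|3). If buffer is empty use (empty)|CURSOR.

After op 1 (insert('Y')): buf='YUSWX' cursor=1
After op 2 (insert('B')): buf='YBUSWX' cursor=2
After op 3 (left): buf='YBUSWX' cursor=1
After op 4 (end): buf='YBUSWX' cursor=6
After op 5 (home): buf='YBUSWX' cursor=0
After op 6 (delete): buf='BUSWX' cursor=0
After op 7 (home): buf='BUSWX' cursor=0
After op 8 (undo): buf='YBUSWX' cursor=0

Answer: YBUSWX|0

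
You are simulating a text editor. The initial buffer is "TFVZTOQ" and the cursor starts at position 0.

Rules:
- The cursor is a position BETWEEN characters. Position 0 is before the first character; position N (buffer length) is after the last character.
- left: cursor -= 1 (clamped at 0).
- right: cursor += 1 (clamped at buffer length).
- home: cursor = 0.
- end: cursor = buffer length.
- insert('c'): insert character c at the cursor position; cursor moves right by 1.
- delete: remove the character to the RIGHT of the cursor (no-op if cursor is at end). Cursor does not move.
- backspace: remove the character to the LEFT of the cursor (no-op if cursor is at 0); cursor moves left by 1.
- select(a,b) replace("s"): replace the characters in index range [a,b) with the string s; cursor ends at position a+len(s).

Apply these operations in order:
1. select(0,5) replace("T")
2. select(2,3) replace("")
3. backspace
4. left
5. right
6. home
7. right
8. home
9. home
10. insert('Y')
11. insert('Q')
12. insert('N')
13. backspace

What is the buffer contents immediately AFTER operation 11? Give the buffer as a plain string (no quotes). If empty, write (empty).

Answer: YQT

Derivation:
After op 1 (select(0,5) replace("T")): buf='TOQ' cursor=1
After op 2 (select(2,3) replace("")): buf='TO' cursor=2
After op 3 (backspace): buf='T' cursor=1
After op 4 (left): buf='T' cursor=0
After op 5 (right): buf='T' cursor=1
After op 6 (home): buf='T' cursor=0
After op 7 (right): buf='T' cursor=1
After op 8 (home): buf='T' cursor=0
After op 9 (home): buf='T' cursor=0
After op 10 (insert('Y')): buf='YT' cursor=1
After op 11 (insert('Q')): buf='YQT' cursor=2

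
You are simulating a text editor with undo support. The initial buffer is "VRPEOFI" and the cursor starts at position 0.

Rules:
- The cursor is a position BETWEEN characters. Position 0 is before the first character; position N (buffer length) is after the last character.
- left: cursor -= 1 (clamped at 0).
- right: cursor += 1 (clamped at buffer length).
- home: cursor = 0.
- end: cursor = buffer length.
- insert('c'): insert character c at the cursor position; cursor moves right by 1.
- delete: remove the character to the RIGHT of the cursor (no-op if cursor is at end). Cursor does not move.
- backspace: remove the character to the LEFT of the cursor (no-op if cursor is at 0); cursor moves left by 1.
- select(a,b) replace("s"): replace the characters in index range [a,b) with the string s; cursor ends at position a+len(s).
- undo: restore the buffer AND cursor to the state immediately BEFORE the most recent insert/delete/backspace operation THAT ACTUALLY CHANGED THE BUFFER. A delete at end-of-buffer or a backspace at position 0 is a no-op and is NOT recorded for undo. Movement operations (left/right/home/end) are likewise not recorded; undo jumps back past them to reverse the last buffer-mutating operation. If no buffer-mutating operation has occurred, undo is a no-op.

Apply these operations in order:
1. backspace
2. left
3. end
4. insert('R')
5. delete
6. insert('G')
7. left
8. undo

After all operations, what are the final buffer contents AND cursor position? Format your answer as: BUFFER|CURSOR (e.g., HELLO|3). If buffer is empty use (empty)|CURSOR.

Answer: VRPEOFIR|8

Derivation:
After op 1 (backspace): buf='VRPEOFI' cursor=0
After op 2 (left): buf='VRPEOFI' cursor=0
After op 3 (end): buf='VRPEOFI' cursor=7
After op 4 (insert('R')): buf='VRPEOFIR' cursor=8
After op 5 (delete): buf='VRPEOFIR' cursor=8
After op 6 (insert('G')): buf='VRPEOFIRG' cursor=9
After op 7 (left): buf='VRPEOFIRG' cursor=8
After op 8 (undo): buf='VRPEOFIR' cursor=8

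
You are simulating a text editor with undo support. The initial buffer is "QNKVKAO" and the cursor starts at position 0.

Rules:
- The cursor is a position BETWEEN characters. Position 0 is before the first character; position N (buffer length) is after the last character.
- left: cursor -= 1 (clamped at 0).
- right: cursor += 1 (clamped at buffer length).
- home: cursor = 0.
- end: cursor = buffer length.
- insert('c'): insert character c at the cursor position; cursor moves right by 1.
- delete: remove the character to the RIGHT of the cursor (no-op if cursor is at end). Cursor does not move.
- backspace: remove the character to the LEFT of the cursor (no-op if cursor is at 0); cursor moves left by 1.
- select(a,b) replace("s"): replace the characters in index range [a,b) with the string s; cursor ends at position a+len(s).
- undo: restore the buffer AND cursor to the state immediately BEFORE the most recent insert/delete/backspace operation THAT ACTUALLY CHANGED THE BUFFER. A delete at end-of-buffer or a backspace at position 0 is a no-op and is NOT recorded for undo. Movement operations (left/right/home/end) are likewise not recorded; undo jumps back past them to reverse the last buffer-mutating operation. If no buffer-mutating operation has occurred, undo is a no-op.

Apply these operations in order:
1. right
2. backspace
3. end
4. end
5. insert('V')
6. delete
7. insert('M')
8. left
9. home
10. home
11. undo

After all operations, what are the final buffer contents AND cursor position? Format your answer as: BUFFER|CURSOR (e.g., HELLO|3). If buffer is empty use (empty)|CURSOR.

Answer: NKVKAOV|7

Derivation:
After op 1 (right): buf='QNKVKAO' cursor=1
After op 2 (backspace): buf='NKVKAO' cursor=0
After op 3 (end): buf='NKVKAO' cursor=6
After op 4 (end): buf='NKVKAO' cursor=6
After op 5 (insert('V')): buf='NKVKAOV' cursor=7
After op 6 (delete): buf='NKVKAOV' cursor=7
After op 7 (insert('M')): buf='NKVKAOVM' cursor=8
After op 8 (left): buf='NKVKAOVM' cursor=7
After op 9 (home): buf='NKVKAOVM' cursor=0
After op 10 (home): buf='NKVKAOVM' cursor=0
After op 11 (undo): buf='NKVKAOV' cursor=7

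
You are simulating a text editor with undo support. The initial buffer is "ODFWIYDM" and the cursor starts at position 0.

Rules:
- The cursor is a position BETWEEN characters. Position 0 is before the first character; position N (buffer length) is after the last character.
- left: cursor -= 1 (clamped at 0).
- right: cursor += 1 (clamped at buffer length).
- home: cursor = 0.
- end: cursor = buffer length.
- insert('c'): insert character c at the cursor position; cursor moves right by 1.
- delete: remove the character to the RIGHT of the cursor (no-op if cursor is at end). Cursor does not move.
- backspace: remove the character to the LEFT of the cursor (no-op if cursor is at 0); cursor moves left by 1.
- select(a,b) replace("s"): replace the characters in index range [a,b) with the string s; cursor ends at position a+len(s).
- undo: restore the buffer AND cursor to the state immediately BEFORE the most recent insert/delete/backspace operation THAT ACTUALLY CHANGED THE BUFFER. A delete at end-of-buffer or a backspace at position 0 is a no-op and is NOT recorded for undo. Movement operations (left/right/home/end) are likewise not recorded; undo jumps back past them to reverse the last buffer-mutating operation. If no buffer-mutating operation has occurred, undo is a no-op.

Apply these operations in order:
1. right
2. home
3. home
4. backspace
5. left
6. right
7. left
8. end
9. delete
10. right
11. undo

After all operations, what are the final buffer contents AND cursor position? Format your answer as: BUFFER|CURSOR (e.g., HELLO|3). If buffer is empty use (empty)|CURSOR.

Answer: ODFWIYDM|8

Derivation:
After op 1 (right): buf='ODFWIYDM' cursor=1
After op 2 (home): buf='ODFWIYDM' cursor=0
After op 3 (home): buf='ODFWIYDM' cursor=0
After op 4 (backspace): buf='ODFWIYDM' cursor=0
After op 5 (left): buf='ODFWIYDM' cursor=0
After op 6 (right): buf='ODFWIYDM' cursor=1
After op 7 (left): buf='ODFWIYDM' cursor=0
After op 8 (end): buf='ODFWIYDM' cursor=8
After op 9 (delete): buf='ODFWIYDM' cursor=8
After op 10 (right): buf='ODFWIYDM' cursor=8
After op 11 (undo): buf='ODFWIYDM' cursor=8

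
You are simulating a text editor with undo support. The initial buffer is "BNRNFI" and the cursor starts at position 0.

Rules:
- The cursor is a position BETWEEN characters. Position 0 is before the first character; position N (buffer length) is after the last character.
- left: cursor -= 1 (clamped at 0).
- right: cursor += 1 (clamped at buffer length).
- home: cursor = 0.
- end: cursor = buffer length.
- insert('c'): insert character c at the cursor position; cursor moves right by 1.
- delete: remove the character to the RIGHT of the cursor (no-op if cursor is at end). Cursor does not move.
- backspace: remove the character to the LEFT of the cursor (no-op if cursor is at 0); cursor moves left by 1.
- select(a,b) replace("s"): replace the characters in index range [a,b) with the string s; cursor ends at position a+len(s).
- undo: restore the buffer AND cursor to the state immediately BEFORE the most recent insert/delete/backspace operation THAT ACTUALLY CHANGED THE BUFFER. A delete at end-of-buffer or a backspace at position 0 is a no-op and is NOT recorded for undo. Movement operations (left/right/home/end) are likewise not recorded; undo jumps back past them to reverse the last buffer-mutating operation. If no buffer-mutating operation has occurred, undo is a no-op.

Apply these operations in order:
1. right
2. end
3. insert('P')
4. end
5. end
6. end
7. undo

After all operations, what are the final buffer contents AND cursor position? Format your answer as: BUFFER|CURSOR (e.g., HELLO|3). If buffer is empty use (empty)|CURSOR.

Answer: BNRNFI|6

Derivation:
After op 1 (right): buf='BNRNFI' cursor=1
After op 2 (end): buf='BNRNFI' cursor=6
After op 3 (insert('P')): buf='BNRNFIP' cursor=7
After op 4 (end): buf='BNRNFIP' cursor=7
After op 5 (end): buf='BNRNFIP' cursor=7
After op 6 (end): buf='BNRNFIP' cursor=7
After op 7 (undo): buf='BNRNFI' cursor=6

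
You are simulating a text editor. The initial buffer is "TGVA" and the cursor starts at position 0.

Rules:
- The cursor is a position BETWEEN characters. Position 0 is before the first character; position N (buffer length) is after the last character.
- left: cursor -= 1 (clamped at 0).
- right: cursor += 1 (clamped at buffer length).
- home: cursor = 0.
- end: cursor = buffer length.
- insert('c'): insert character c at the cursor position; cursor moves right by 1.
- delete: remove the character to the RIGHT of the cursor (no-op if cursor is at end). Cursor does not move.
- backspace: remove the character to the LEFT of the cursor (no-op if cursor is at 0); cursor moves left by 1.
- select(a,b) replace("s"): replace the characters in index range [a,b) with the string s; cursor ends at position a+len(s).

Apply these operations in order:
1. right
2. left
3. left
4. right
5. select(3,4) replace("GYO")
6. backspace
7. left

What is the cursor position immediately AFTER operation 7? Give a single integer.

After op 1 (right): buf='TGVA' cursor=1
After op 2 (left): buf='TGVA' cursor=0
After op 3 (left): buf='TGVA' cursor=0
After op 4 (right): buf='TGVA' cursor=1
After op 5 (select(3,4) replace("GYO")): buf='TGVGYO' cursor=6
After op 6 (backspace): buf='TGVGY' cursor=5
After op 7 (left): buf='TGVGY' cursor=4

Answer: 4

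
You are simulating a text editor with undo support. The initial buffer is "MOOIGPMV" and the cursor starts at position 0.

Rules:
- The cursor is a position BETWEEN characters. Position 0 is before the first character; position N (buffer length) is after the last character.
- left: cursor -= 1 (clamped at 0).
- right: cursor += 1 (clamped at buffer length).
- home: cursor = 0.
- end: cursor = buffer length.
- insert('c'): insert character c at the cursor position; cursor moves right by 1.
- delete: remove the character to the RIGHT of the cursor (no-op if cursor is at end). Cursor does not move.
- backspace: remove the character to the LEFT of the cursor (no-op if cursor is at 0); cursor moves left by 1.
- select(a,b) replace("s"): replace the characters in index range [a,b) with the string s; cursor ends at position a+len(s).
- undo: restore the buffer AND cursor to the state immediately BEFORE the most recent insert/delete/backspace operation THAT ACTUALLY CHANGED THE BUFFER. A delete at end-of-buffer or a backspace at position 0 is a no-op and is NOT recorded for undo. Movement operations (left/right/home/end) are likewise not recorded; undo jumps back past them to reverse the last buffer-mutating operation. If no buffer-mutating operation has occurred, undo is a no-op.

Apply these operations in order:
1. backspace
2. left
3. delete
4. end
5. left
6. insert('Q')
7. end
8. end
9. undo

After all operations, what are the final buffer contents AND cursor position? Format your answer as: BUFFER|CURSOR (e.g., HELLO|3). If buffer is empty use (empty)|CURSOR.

Answer: OOIGPMV|6

Derivation:
After op 1 (backspace): buf='MOOIGPMV' cursor=0
After op 2 (left): buf='MOOIGPMV' cursor=0
After op 3 (delete): buf='OOIGPMV' cursor=0
After op 4 (end): buf='OOIGPMV' cursor=7
After op 5 (left): buf='OOIGPMV' cursor=6
After op 6 (insert('Q')): buf='OOIGPMQV' cursor=7
After op 7 (end): buf='OOIGPMQV' cursor=8
After op 8 (end): buf='OOIGPMQV' cursor=8
After op 9 (undo): buf='OOIGPMV' cursor=6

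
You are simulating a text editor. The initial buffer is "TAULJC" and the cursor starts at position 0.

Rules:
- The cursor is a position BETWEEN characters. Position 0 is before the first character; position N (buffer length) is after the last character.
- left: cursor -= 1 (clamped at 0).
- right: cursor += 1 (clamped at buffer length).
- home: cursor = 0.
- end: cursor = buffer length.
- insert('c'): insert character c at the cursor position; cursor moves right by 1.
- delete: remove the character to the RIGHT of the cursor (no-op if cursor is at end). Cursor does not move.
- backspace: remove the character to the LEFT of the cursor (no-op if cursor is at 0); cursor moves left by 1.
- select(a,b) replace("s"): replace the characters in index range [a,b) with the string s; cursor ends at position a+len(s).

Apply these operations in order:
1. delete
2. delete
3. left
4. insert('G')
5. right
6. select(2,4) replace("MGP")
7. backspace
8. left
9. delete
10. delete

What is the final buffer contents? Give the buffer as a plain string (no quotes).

Answer: GUM

Derivation:
After op 1 (delete): buf='AULJC' cursor=0
After op 2 (delete): buf='ULJC' cursor=0
After op 3 (left): buf='ULJC' cursor=0
After op 4 (insert('G')): buf='GULJC' cursor=1
After op 5 (right): buf='GULJC' cursor=2
After op 6 (select(2,4) replace("MGP")): buf='GUMGPC' cursor=5
After op 7 (backspace): buf='GUMGC' cursor=4
After op 8 (left): buf='GUMGC' cursor=3
After op 9 (delete): buf='GUMC' cursor=3
After op 10 (delete): buf='GUM' cursor=3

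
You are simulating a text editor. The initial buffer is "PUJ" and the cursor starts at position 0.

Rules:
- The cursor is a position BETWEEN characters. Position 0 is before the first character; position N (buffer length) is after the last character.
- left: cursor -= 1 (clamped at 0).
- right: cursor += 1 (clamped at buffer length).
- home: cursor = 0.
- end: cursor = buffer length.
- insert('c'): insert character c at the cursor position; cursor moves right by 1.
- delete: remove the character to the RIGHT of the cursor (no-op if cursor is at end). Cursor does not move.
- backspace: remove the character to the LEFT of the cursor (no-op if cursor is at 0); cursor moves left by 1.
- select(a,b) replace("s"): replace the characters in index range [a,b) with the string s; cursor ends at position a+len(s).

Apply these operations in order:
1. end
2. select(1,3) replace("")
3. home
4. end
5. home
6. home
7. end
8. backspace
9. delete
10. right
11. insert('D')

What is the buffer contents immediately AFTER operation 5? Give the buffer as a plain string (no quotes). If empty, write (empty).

After op 1 (end): buf='PUJ' cursor=3
After op 2 (select(1,3) replace("")): buf='P' cursor=1
After op 3 (home): buf='P' cursor=0
After op 4 (end): buf='P' cursor=1
After op 5 (home): buf='P' cursor=0

Answer: P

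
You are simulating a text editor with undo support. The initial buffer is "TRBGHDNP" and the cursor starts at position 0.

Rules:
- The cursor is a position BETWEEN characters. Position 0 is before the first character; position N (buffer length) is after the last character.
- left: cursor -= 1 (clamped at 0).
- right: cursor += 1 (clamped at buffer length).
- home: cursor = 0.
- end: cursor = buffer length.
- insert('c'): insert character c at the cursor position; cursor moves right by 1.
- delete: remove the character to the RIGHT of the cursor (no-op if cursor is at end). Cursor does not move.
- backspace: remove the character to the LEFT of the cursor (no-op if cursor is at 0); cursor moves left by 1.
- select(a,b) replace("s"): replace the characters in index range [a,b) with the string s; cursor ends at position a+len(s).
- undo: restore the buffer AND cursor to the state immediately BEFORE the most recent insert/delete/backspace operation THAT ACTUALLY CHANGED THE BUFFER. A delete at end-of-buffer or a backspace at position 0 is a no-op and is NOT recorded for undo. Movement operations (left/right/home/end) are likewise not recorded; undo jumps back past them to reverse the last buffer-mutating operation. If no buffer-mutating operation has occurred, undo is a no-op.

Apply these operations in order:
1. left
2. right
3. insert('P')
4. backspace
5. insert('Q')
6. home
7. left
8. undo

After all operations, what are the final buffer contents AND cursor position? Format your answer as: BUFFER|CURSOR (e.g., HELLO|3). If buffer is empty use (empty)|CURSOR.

After op 1 (left): buf='TRBGHDNP' cursor=0
After op 2 (right): buf='TRBGHDNP' cursor=1
After op 3 (insert('P')): buf='TPRBGHDNP' cursor=2
After op 4 (backspace): buf='TRBGHDNP' cursor=1
After op 5 (insert('Q')): buf='TQRBGHDNP' cursor=2
After op 6 (home): buf='TQRBGHDNP' cursor=0
After op 7 (left): buf='TQRBGHDNP' cursor=0
After op 8 (undo): buf='TRBGHDNP' cursor=1

Answer: TRBGHDNP|1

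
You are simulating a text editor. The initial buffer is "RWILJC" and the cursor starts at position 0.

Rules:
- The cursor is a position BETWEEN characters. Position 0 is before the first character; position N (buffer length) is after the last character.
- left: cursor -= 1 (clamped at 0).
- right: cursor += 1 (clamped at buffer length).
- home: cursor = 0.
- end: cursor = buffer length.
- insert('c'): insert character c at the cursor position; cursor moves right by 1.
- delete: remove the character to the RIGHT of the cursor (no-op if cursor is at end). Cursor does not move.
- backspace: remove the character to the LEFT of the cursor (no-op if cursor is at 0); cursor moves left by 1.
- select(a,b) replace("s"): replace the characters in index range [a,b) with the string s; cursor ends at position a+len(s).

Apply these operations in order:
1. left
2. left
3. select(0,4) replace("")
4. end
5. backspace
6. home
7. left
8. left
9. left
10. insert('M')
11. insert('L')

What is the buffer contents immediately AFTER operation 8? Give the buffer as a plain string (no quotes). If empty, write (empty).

After op 1 (left): buf='RWILJC' cursor=0
After op 2 (left): buf='RWILJC' cursor=0
After op 3 (select(0,4) replace("")): buf='JC' cursor=0
After op 4 (end): buf='JC' cursor=2
After op 5 (backspace): buf='J' cursor=1
After op 6 (home): buf='J' cursor=0
After op 7 (left): buf='J' cursor=0
After op 8 (left): buf='J' cursor=0

Answer: J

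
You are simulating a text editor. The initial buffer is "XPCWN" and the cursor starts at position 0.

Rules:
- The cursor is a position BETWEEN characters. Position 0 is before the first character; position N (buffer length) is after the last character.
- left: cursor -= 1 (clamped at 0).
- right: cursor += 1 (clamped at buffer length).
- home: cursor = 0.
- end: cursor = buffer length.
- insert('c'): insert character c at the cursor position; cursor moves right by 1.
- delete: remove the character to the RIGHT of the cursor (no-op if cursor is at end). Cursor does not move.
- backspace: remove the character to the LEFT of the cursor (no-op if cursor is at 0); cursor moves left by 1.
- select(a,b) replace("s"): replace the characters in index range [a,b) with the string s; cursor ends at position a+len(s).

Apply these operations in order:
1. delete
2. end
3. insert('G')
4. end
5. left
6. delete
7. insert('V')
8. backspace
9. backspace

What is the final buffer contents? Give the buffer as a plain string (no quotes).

After op 1 (delete): buf='PCWN' cursor=0
After op 2 (end): buf='PCWN' cursor=4
After op 3 (insert('G')): buf='PCWNG' cursor=5
After op 4 (end): buf='PCWNG' cursor=5
After op 5 (left): buf='PCWNG' cursor=4
After op 6 (delete): buf='PCWN' cursor=4
After op 7 (insert('V')): buf='PCWNV' cursor=5
After op 8 (backspace): buf='PCWN' cursor=4
After op 9 (backspace): buf='PCW' cursor=3

Answer: PCW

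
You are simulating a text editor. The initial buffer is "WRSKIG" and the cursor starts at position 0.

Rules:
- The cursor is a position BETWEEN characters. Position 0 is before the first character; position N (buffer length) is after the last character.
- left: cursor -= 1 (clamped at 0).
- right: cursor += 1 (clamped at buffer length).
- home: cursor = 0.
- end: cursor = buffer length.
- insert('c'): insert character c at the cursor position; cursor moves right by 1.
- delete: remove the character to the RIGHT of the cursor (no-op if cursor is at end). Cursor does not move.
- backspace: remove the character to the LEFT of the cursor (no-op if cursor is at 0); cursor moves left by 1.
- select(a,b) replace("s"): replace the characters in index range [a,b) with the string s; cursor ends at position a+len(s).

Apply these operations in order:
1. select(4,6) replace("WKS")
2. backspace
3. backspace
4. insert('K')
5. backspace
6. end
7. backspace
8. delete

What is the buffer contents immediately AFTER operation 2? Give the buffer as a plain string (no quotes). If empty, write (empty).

Answer: WRSKWK

Derivation:
After op 1 (select(4,6) replace("WKS")): buf='WRSKWKS' cursor=7
After op 2 (backspace): buf='WRSKWK' cursor=6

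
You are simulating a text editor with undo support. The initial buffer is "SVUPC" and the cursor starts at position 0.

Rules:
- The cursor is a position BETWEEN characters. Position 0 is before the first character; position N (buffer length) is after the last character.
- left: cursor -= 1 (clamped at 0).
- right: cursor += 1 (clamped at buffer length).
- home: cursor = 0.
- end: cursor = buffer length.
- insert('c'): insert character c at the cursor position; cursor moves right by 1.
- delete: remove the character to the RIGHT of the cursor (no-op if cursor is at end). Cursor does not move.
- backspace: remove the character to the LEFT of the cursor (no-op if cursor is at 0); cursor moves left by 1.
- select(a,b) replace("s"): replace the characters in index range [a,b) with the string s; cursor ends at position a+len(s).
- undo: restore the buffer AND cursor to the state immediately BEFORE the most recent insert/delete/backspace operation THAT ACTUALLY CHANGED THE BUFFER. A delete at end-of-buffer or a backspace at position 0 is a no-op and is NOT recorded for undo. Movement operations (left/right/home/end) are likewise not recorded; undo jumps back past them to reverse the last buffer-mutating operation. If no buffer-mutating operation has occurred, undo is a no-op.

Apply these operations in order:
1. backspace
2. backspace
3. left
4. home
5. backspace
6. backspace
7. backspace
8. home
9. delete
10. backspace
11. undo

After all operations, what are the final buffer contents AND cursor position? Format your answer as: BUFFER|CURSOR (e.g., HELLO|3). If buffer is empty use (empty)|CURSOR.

Answer: SVUPC|0

Derivation:
After op 1 (backspace): buf='SVUPC' cursor=0
After op 2 (backspace): buf='SVUPC' cursor=0
After op 3 (left): buf='SVUPC' cursor=0
After op 4 (home): buf='SVUPC' cursor=0
After op 5 (backspace): buf='SVUPC' cursor=0
After op 6 (backspace): buf='SVUPC' cursor=0
After op 7 (backspace): buf='SVUPC' cursor=0
After op 8 (home): buf='SVUPC' cursor=0
After op 9 (delete): buf='VUPC' cursor=0
After op 10 (backspace): buf='VUPC' cursor=0
After op 11 (undo): buf='SVUPC' cursor=0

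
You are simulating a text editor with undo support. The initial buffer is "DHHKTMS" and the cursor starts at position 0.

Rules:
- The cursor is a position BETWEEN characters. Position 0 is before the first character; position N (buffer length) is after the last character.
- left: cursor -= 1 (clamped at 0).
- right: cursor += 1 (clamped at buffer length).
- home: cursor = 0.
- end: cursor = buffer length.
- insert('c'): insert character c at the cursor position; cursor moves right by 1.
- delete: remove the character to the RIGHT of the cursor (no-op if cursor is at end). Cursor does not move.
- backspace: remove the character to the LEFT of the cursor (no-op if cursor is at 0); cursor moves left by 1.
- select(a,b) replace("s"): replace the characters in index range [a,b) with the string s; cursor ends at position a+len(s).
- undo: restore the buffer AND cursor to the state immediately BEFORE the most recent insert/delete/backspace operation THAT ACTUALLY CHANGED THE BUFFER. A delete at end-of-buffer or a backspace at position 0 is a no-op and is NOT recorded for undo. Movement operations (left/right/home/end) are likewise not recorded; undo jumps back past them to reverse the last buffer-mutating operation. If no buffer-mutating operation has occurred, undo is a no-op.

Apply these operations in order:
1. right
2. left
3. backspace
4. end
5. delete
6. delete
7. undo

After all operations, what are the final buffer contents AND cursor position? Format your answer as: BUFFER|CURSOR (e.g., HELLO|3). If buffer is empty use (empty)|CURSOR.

After op 1 (right): buf='DHHKTMS' cursor=1
After op 2 (left): buf='DHHKTMS' cursor=0
After op 3 (backspace): buf='DHHKTMS' cursor=0
After op 4 (end): buf='DHHKTMS' cursor=7
After op 5 (delete): buf='DHHKTMS' cursor=7
After op 6 (delete): buf='DHHKTMS' cursor=7
After op 7 (undo): buf='DHHKTMS' cursor=7

Answer: DHHKTMS|7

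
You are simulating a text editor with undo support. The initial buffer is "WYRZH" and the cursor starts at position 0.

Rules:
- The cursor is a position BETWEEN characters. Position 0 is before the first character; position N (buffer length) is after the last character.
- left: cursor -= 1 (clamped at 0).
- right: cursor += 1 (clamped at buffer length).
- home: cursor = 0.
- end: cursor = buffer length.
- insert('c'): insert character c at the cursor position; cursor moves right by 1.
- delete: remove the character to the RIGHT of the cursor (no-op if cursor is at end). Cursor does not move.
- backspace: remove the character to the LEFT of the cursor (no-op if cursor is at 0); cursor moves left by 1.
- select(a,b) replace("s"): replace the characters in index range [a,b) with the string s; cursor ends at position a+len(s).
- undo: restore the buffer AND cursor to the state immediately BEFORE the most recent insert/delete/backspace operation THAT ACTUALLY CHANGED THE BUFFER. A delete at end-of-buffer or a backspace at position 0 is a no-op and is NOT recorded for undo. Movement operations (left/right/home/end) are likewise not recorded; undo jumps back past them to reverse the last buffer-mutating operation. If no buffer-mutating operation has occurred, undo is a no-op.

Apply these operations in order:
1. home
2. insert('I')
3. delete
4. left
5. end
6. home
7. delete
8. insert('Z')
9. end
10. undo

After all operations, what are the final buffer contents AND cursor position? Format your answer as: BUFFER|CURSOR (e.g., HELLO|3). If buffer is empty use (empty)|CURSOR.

After op 1 (home): buf='WYRZH' cursor=0
After op 2 (insert('I')): buf='IWYRZH' cursor=1
After op 3 (delete): buf='IYRZH' cursor=1
After op 4 (left): buf='IYRZH' cursor=0
After op 5 (end): buf='IYRZH' cursor=5
After op 6 (home): buf='IYRZH' cursor=0
After op 7 (delete): buf='YRZH' cursor=0
After op 8 (insert('Z')): buf='ZYRZH' cursor=1
After op 9 (end): buf='ZYRZH' cursor=5
After op 10 (undo): buf='YRZH' cursor=0

Answer: YRZH|0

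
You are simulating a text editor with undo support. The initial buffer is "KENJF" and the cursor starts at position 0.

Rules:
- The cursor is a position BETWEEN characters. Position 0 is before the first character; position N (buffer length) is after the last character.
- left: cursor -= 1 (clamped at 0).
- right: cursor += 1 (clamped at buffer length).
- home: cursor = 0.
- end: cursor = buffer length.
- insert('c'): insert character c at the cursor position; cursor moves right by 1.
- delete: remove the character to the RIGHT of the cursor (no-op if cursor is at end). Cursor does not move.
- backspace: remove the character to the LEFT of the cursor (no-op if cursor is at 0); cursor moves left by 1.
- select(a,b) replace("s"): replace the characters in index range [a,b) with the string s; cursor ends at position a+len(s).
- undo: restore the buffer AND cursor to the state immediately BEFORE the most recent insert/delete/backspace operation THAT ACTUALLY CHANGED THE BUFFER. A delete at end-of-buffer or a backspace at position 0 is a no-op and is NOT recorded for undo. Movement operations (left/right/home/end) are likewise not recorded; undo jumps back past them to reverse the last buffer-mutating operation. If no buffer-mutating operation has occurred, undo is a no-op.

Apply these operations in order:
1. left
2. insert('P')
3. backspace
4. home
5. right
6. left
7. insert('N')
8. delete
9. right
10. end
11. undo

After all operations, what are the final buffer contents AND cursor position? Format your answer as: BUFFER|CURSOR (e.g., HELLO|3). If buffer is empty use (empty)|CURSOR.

Answer: NKENJF|1

Derivation:
After op 1 (left): buf='KENJF' cursor=0
After op 2 (insert('P')): buf='PKENJF' cursor=1
After op 3 (backspace): buf='KENJF' cursor=0
After op 4 (home): buf='KENJF' cursor=0
After op 5 (right): buf='KENJF' cursor=1
After op 6 (left): buf='KENJF' cursor=0
After op 7 (insert('N')): buf='NKENJF' cursor=1
After op 8 (delete): buf='NENJF' cursor=1
After op 9 (right): buf='NENJF' cursor=2
After op 10 (end): buf='NENJF' cursor=5
After op 11 (undo): buf='NKENJF' cursor=1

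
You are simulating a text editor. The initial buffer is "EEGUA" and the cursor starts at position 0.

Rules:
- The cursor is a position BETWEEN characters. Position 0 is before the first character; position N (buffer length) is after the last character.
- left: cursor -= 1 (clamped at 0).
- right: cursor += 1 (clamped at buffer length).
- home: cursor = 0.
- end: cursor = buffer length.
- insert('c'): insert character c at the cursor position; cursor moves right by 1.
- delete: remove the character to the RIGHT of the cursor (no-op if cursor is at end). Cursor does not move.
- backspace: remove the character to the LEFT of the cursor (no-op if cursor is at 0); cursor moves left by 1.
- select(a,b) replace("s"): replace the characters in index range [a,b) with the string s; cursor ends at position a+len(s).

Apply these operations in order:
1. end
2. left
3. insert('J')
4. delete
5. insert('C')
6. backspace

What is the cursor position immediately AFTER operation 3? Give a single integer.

Answer: 5

Derivation:
After op 1 (end): buf='EEGUA' cursor=5
After op 2 (left): buf='EEGUA' cursor=4
After op 3 (insert('J')): buf='EEGUJA' cursor=5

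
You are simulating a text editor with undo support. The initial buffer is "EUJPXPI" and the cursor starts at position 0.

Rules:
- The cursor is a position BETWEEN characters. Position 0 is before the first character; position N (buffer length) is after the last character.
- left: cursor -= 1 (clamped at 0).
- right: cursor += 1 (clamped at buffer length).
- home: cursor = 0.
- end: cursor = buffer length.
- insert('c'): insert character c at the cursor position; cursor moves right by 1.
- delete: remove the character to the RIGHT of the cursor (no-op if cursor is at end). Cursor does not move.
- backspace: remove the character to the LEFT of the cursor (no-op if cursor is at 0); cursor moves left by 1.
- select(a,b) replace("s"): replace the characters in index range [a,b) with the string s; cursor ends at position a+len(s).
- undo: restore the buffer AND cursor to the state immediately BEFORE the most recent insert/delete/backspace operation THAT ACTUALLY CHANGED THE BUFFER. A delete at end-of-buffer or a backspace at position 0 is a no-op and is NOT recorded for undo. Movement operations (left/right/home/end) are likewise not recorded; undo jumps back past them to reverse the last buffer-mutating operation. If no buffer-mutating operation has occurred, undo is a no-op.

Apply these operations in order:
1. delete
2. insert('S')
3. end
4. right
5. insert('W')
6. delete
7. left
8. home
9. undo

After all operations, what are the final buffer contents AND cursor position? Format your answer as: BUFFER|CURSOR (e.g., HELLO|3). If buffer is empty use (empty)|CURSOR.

Answer: SUJPXPI|7

Derivation:
After op 1 (delete): buf='UJPXPI' cursor=0
After op 2 (insert('S')): buf='SUJPXPI' cursor=1
After op 3 (end): buf='SUJPXPI' cursor=7
After op 4 (right): buf='SUJPXPI' cursor=7
After op 5 (insert('W')): buf='SUJPXPIW' cursor=8
After op 6 (delete): buf='SUJPXPIW' cursor=8
After op 7 (left): buf='SUJPXPIW' cursor=7
After op 8 (home): buf='SUJPXPIW' cursor=0
After op 9 (undo): buf='SUJPXPI' cursor=7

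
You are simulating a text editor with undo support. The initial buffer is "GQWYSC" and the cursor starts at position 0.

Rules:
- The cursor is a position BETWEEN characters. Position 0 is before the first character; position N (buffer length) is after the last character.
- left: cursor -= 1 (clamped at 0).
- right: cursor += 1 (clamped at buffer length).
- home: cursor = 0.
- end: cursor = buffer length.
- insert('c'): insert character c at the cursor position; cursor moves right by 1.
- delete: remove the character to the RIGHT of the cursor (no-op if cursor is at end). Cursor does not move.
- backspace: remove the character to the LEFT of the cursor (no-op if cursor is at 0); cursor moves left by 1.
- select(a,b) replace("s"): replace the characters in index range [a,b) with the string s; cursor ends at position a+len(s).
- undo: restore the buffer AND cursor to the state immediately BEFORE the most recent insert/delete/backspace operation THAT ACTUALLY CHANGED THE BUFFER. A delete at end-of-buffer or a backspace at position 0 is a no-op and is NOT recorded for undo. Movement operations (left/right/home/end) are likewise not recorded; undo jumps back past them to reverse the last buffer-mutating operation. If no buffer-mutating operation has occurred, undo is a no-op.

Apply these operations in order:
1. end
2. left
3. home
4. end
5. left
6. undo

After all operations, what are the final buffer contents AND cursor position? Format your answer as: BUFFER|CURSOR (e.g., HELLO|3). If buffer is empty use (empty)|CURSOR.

After op 1 (end): buf='GQWYSC' cursor=6
After op 2 (left): buf='GQWYSC' cursor=5
After op 3 (home): buf='GQWYSC' cursor=0
After op 4 (end): buf='GQWYSC' cursor=6
After op 5 (left): buf='GQWYSC' cursor=5
After op 6 (undo): buf='GQWYSC' cursor=5

Answer: GQWYSC|5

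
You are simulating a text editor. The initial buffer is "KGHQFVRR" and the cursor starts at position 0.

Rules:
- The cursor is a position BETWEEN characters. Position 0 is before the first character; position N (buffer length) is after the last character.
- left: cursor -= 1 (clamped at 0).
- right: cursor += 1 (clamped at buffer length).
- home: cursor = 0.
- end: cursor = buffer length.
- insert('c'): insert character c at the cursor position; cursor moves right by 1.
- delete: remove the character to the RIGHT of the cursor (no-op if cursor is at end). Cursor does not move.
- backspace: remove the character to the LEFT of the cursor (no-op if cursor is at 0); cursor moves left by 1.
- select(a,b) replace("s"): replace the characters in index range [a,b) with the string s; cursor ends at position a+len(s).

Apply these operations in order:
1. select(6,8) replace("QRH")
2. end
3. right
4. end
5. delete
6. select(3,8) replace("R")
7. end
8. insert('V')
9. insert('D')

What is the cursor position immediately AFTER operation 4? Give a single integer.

Answer: 9

Derivation:
After op 1 (select(6,8) replace("QRH")): buf='KGHQFVQRH' cursor=9
After op 2 (end): buf='KGHQFVQRH' cursor=9
After op 3 (right): buf='KGHQFVQRH' cursor=9
After op 4 (end): buf='KGHQFVQRH' cursor=9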